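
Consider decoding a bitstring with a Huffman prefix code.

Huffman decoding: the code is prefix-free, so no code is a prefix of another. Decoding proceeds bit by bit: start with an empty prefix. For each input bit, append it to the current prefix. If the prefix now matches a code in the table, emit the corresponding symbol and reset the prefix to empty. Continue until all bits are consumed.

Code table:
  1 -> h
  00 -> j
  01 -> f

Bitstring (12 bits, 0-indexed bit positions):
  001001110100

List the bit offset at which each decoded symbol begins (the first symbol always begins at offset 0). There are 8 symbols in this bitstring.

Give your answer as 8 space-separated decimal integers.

Bit 0: prefix='0' (no match yet)
Bit 1: prefix='00' -> emit 'j', reset
Bit 2: prefix='1' -> emit 'h', reset
Bit 3: prefix='0' (no match yet)
Bit 4: prefix='00' -> emit 'j', reset
Bit 5: prefix='1' -> emit 'h', reset
Bit 6: prefix='1' -> emit 'h', reset
Bit 7: prefix='1' -> emit 'h', reset
Bit 8: prefix='0' (no match yet)
Bit 9: prefix='01' -> emit 'f', reset
Bit 10: prefix='0' (no match yet)
Bit 11: prefix='00' -> emit 'j', reset

Answer: 0 2 3 5 6 7 8 10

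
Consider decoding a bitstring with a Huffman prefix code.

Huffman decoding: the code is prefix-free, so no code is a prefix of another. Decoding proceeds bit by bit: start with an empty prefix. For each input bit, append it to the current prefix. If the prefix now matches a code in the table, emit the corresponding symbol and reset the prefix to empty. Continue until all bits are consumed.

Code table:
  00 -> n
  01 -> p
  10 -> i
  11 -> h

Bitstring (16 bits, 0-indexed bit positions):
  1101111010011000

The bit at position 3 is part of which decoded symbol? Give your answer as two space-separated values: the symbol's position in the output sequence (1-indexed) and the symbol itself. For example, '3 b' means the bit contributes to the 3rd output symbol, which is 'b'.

Bit 0: prefix='1' (no match yet)
Bit 1: prefix='11' -> emit 'h', reset
Bit 2: prefix='0' (no match yet)
Bit 3: prefix='01' -> emit 'p', reset
Bit 4: prefix='1' (no match yet)
Bit 5: prefix='11' -> emit 'h', reset
Bit 6: prefix='1' (no match yet)
Bit 7: prefix='10' -> emit 'i', reset

Answer: 2 p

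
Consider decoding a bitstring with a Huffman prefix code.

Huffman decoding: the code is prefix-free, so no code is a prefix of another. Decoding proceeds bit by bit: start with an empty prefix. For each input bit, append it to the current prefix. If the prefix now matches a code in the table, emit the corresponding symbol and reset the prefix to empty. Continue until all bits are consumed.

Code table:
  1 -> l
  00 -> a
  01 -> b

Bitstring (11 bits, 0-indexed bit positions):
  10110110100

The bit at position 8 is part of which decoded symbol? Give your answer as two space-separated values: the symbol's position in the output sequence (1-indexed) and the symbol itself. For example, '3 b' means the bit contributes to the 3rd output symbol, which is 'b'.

Answer: 6 b

Derivation:
Bit 0: prefix='1' -> emit 'l', reset
Bit 1: prefix='0' (no match yet)
Bit 2: prefix='01' -> emit 'b', reset
Bit 3: prefix='1' -> emit 'l', reset
Bit 4: prefix='0' (no match yet)
Bit 5: prefix='01' -> emit 'b', reset
Bit 6: prefix='1' -> emit 'l', reset
Bit 7: prefix='0' (no match yet)
Bit 8: prefix='01' -> emit 'b', reset
Bit 9: prefix='0' (no match yet)
Bit 10: prefix='00' -> emit 'a', reset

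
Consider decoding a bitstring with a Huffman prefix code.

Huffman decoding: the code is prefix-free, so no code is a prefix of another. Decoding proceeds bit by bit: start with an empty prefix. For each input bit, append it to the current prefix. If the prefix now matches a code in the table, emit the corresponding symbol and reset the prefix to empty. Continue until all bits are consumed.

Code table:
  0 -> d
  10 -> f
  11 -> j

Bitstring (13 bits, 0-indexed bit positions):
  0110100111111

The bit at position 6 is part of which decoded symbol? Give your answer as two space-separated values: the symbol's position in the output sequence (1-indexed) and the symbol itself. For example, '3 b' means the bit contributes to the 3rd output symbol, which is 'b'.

Bit 0: prefix='0' -> emit 'd', reset
Bit 1: prefix='1' (no match yet)
Bit 2: prefix='11' -> emit 'j', reset
Bit 3: prefix='0' -> emit 'd', reset
Bit 4: prefix='1' (no match yet)
Bit 5: prefix='10' -> emit 'f', reset
Bit 6: prefix='0' -> emit 'd', reset
Bit 7: prefix='1' (no match yet)
Bit 8: prefix='11' -> emit 'j', reset
Bit 9: prefix='1' (no match yet)
Bit 10: prefix='11' -> emit 'j', reset

Answer: 5 d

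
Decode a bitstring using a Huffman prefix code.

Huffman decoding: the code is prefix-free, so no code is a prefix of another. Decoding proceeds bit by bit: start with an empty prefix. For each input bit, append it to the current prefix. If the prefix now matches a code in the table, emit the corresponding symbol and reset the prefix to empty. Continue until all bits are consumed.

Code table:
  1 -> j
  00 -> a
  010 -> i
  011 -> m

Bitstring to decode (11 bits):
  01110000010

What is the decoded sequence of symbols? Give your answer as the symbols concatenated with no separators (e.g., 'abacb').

Bit 0: prefix='0' (no match yet)
Bit 1: prefix='01' (no match yet)
Bit 2: prefix='011' -> emit 'm', reset
Bit 3: prefix='1' -> emit 'j', reset
Bit 4: prefix='0' (no match yet)
Bit 5: prefix='00' -> emit 'a', reset
Bit 6: prefix='0' (no match yet)
Bit 7: prefix='00' -> emit 'a', reset
Bit 8: prefix='0' (no match yet)
Bit 9: prefix='01' (no match yet)
Bit 10: prefix='010' -> emit 'i', reset

Answer: mjaai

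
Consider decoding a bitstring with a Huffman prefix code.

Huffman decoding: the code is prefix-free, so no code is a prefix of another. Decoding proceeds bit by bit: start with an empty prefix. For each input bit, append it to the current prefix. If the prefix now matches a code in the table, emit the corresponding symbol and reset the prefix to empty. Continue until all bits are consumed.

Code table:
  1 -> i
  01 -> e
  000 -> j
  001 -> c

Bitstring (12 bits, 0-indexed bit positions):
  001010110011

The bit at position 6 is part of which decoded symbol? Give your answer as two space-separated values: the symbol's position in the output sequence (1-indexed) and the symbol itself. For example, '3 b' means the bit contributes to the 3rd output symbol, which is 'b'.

Bit 0: prefix='0' (no match yet)
Bit 1: prefix='00' (no match yet)
Bit 2: prefix='001' -> emit 'c', reset
Bit 3: prefix='0' (no match yet)
Bit 4: prefix='01' -> emit 'e', reset
Bit 5: prefix='0' (no match yet)
Bit 6: prefix='01' -> emit 'e', reset
Bit 7: prefix='1' -> emit 'i', reset
Bit 8: prefix='0' (no match yet)
Bit 9: prefix='00' (no match yet)
Bit 10: prefix='001' -> emit 'c', reset

Answer: 3 e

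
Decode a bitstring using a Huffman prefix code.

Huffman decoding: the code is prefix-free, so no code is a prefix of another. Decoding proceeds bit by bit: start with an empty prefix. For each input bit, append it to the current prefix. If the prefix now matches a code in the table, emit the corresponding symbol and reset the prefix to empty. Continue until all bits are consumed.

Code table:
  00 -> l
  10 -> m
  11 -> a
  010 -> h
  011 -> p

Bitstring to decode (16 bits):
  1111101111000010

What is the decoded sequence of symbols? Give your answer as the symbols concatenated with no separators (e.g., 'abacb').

Bit 0: prefix='1' (no match yet)
Bit 1: prefix='11' -> emit 'a', reset
Bit 2: prefix='1' (no match yet)
Bit 3: prefix='11' -> emit 'a', reset
Bit 4: prefix='1' (no match yet)
Bit 5: prefix='10' -> emit 'm', reset
Bit 6: prefix='1' (no match yet)
Bit 7: prefix='11' -> emit 'a', reset
Bit 8: prefix='1' (no match yet)
Bit 9: prefix='11' -> emit 'a', reset
Bit 10: prefix='0' (no match yet)
Bit 11: prefix='00' -> emit 'l', reset
Bit 12: prefix='0' (no match yet)
Bit 13: prefix='00' -> emit 'l', reset
Bit 14: prefix='1' (no match yet)
Bit 15: prefix='10' -> emit 'm', reset

Answer: aamaallm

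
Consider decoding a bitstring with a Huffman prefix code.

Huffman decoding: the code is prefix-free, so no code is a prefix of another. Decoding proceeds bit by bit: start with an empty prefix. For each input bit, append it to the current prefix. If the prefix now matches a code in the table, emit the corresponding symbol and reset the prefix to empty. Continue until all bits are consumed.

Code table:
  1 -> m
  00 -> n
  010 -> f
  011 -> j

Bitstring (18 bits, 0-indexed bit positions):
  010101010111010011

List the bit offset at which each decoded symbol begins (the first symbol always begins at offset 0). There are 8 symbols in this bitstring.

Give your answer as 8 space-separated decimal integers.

Bit 0: prefix='0' (no match yet)
Bit 1: prefix='01' (no match yet)
Bit 2: prefix='010' -> emit 'f', reset
Bit 3: prefix='1' -> emit 'm', reset
Bit 4: prefix='0' (no match yet)
Bit 5: prefix='01' (no match yet)
Bit 6: prefix='010' -> emit 'f', reset
Bit 7: prefix='1' -> emit 'm', reset
Bit 8: prefix='0' (no match yet)
Bit 9: prefix='01' (no match yet)
Bit 10: prefix='011' -> emit 'j', reset
Bit 11: prefix='1' -> emit 'm', reset
Bit 12: prefix='0' (no match yet)
Bit 13: prefix='01' (no match yet)
Bit 14: prefix='010' -> emit 'f', reset
Bit 15: prefix='0' (no match yet)
Bit 16: prefix='01' (no match yet)
Bit 17: prefix='011' -> emit 'j', reset

Answer: 0 3 4 7 8 11 12 15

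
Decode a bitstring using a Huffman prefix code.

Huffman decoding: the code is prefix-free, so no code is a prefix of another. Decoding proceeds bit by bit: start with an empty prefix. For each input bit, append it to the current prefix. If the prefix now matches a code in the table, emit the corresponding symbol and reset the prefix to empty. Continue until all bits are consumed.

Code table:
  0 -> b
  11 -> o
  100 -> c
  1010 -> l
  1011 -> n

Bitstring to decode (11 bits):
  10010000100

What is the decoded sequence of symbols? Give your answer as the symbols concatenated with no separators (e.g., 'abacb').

Bit 0: prefix='1' (no match yet)
Bit 1: prefix='10' (no match yet)
Bit 2: prefix='100' -> emit 'c', reset
Bit 3: prefix='1' (no match yet)
Bit 4: prefix='10' (no match yet)
Bit 5: prefix='100' -> emit 'c', reset
Bit 6: prefix='0' -> emit 'b', reset
Bit 7: prefix='0' -> emit 'b', reset
Bit 8: prefix='1' (no match yet)
Bit 9: prefix='10' (no match yet)
Bit 10: prefix='100' -> emit 'c', reset

Answer: ccbbc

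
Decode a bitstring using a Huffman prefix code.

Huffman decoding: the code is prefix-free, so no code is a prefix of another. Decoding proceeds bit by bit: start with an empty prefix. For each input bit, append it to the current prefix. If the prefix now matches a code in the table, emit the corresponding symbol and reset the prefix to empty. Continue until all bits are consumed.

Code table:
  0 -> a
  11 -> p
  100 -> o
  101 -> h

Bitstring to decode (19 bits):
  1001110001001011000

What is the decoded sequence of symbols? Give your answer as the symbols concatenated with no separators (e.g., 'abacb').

Bit 0: prefix='1' (no match yet)
Bit 1: prefix='10' (no match yet)
Bit 2: prefix='100' -> emit 'o', reset
Bit 3: prefix='1' (no match yet)
Bit 4: prefix='11' -> emit 'p', reset
Bit 5: prefix='1' (no match yet)
Bit 6: prefix='10' (no match yet)
Bit 7: prefix='100' -> emit 'o', reset
Bit 8: prefix='0' -> emit 'a', reset
Bit 9: prefix='1' (no match yet)
Bit 10: prefix='10' (no match yet)
Bit 11: prefix='100' -> emit 'o', reset
Bit 12: prefix='1' (no match yet)
Bit 13: prefix='10' (no match yet)
Bit 14: prefix='101' -> emit 'h', reset
Bit 15: prefix='1' (no match yet)
Bit 16: prefix='10' (no match yet)
Bit 17: prefix='100' -> emit 'o', reset
Bit 18: prefix='0' -> emit 'a', reset

Answer: opoaohoa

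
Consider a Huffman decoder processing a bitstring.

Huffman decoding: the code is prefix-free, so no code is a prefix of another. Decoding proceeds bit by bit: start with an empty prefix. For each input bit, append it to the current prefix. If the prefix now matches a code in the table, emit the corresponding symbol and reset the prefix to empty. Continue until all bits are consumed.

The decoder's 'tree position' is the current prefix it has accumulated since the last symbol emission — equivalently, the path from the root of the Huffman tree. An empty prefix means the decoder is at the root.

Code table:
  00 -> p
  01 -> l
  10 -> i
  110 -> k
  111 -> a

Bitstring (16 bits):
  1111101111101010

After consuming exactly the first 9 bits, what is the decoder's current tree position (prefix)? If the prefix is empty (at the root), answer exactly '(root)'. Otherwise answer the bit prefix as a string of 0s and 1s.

Bit 0: prefix='1' (no match yet)
Bit 1: prefix='11' (no match yet)
Bit 2: prefix='111' -> emit 'a', reset
Bit 3: prefix='1' (no match yet)
Bit 4: prefix='11' (no match yet)
Bit 5: prefix='110' -> emit 'k', reset
Bit 6: prefix='1' (no match yet)
Bit 7: prefix='11' (no match yet)
Bit 8: prefix='111' -> emit 'a', reset

Answer: (root)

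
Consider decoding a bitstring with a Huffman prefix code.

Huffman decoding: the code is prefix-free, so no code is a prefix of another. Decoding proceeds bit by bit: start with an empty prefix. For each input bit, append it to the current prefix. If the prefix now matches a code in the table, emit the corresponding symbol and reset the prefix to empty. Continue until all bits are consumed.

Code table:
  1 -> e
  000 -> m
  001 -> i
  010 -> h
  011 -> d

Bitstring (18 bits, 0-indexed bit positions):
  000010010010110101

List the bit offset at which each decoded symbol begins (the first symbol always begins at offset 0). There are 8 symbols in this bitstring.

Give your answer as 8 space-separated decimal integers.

Bit 0: prefix='0' (no match yet)
Bit 1: prefix='00' (no match yet)
Bit 2: prefix='000' -> emit 'm', reset
Bit 3: prefix='0' (no match yet)
Bit 4: prefix='01' (no match yet)
Bit 5: prefix='010' -> emit 'h', reset
Bit 6: prefix='0' (no match yet)
Bit 7: prefix='01' (no match yet)
Bit 8: prefix='010' -> emit 'h', reset
Bit 9: prefix='0' (no match yet)
Bit 10: prefix='01' (no match yet)
Bit 11: prefix='010' -> emit 'h', reset
Bit 12: prefix='1' -> emit 'e', reset
Bit 13: prefix='1' -> emit 'e', reset
Bit 14: prefix='0' (no match yet)
Bit 15: prefix='01' (no match yet)
Bit 16: prefix='010' -> emit 'h', reset
Bit 17: prefix='1' -> emit 'e', reset

Answer: 0 3 6 9 12 13 14 17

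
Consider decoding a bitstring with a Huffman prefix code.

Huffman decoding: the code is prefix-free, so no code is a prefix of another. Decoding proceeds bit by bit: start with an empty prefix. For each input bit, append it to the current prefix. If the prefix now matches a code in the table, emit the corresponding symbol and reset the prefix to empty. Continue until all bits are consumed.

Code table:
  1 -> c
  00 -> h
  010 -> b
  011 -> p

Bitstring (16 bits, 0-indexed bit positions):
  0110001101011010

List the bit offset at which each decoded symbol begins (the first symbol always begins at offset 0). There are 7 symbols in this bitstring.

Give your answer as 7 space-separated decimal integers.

Bit 0: prefix='0' (no match yet)
Bit 1: prefix='01' (no match yet)
Bit 2: prefix='011' -> emit 'p', reset
Bit 3: prefix='0' (no match yet)
Bit 4: prefix='00' -> emit 'h', reset
Bit 5: prefix='0' (no match yet)
Bit 6: prefix='01' (no match yet)
Bit 7: prefix='011' -> emit 'p', reset
Bit 8: prefix='0' (no match yet)
Bit 9: prefix='01' (no match yet)
Bit 10: prefix='010' -> emit 'b', reset
Bit 11: prefix='1' -> emit 'c', reset
Bit 12: prefix='1' -> emit 'c', reset
Bit 13: prefix='0' (no match yet)
Bit 14: prefix='01' (no match yet)
Bit 15: prefix='010' -> emit 'b', reset

Answer: 0 3 5 8 11 12 13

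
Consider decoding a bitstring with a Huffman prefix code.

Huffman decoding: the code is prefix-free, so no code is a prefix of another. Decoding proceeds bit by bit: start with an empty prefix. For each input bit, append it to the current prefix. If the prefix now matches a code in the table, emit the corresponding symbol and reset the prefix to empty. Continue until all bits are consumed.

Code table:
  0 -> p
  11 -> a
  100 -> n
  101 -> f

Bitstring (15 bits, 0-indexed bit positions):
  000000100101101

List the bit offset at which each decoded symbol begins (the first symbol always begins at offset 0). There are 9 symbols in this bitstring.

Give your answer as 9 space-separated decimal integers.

Answer: 0 1 2 3 4 5 6 9 12

Derivation:
Bit 0: prefix='0' -> emit 'p', reset
Bit 1: prefix='0' -> emit 'p', reset
Bit 2: prefix='0' -> emit 'p', reset
Bit 3: prefix='0' -> emit 'p', reset
Bit 4: prefix='0' -> emit 'p', reset
Bit 5: prefix='0' -> emit 'p', reset
Bit 6: prefix='1' (no match yet)
Bit 7: prefix='10' (no match yet)
Bit 8: prefix='100' -> emit 'n', reset
Bit 9: prefix='1' (no match yet)
Bit 10: prefix='10' (no match yet)
Bit 11: prefix='101' -> emit 'f', reset
Bit 12: prefix='1' (no match yet)
Bit 13: prefix='10' (no match yet)
Bit 14: prefix='101' -> emit 'f', reset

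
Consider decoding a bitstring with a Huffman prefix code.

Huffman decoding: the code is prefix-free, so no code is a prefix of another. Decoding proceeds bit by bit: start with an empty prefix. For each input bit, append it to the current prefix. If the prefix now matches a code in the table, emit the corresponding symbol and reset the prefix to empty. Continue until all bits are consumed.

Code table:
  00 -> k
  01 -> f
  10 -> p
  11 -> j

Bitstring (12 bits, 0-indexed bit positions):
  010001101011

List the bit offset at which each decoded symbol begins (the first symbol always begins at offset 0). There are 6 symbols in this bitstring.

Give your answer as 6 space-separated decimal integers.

Bit 0: prefix='0' (no match yet)
Bit 1: prefix='01' -> emit 'f', reset
Bit 2: prefix='0' (no match yet)
Bit 3: prefix='00' -> emit 'k', reset
Bit 4: prefix='0' (no match yet)
Bit 5: prefix='01' -> emit 'f', reset
Bit 6: prefix='1' (no match yet)
Bit 7: prefix='10' -> emit 'p', reset
Bit 8: prefix='1' (no match yet)
Bit 9: prefix='10' -> emit 'p', reset
Bit 10: prefix='1' (no match yet)
Bit 11: prefix='11' -> emit 'j', reset

Answer: 0 2 4 6 8 10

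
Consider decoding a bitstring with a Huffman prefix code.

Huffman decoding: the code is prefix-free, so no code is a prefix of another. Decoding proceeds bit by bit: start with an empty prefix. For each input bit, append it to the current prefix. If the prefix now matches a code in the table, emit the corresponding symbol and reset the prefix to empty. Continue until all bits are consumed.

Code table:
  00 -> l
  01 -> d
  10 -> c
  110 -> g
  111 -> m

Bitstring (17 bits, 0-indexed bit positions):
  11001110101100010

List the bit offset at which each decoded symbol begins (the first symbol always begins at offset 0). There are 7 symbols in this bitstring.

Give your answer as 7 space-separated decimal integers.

Answer: 0 3 5 8 10 13 15

Derivation:
Bit 0: prefix='1' (no match yet)
Bit 1: prefix='11' (no match yet)
Bit 2: prefix='110' -> emit 'g', reset
Bit 3: prefix='0' (no match yet)
Bit 4: prefix='01' -> emit 'd', reset
Bit 5: prefix='1' (no match yet)
Bit 6: prefix='11' (no match yet)
Bit 7: prefix='110' -> emit 'g', reset
Bit 8: prefix='1' (no match yet)
Bit 9: prefix='10' -> emit 'c', reset
Bit 10: prefix='1' (no match yet)
Bit 11: prefix='11' (no match yet)
Bit 12: prefix='110' -> emit 'g', reset
Bit 13: prefix='0' (no match yet)
Bit 14: prefix='00' -> emit 'l', reset
Bit 15: prefix='1' (no match yet)
Bit 16: prefix='10' -> emit 'c', reset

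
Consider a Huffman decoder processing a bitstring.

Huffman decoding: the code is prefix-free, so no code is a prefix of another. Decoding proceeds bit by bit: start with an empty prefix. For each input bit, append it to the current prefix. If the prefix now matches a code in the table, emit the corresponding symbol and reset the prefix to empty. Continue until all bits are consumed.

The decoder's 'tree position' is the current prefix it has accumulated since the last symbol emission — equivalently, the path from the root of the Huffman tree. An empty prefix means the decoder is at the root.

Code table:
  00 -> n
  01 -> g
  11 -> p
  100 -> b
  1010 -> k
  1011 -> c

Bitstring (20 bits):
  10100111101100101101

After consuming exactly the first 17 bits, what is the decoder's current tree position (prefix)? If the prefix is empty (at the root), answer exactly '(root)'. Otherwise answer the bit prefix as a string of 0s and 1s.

Bit 0: prefix='1' (no match yet)
Bit 1: prefix='10' (no match yet)
Bit 2: prefix='101' (no match yet)
Bit 3: prefix='1010' -> emit 'k', reset
Bit 4: prefix='0' (no match yet)
Bit 5: prefix='01' -> emit 'g', reset
Bit 6: prefix='1' (no match yet)
Bit 7: prefix='11' -> emit 'p', reset
Bit 8: prefix='1' (no match yet)
Bit 9: prefix='10' (no match yet)
Bit 10: prefix='101' (no match yet)
Bit 11: prefix='1011' -> emit 'c', reset
Bit 12: prefix='0' (no match yet)
Bit 13: prefix='00' -> emit 'n', reset
Bit 14: prefix='1' (no match yet)
Bit 15: prefix='10' (no match yet)
Bit 16: prefix='101' (no match yet)

Answer: 101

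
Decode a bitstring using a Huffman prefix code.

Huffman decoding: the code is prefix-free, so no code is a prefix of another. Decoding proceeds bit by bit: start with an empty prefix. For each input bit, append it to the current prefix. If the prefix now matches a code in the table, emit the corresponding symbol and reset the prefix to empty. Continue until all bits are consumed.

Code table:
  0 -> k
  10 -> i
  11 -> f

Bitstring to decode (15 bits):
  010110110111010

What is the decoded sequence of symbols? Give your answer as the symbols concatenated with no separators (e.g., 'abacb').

Answer: kifkfkfii

Derivation:
Bit 0: prefix='0' -> emit 'k', reset
Bit 1: prefix='1' (no match yet)
Bit 2: prefix='10' -> emit 'i', reset
Bit 3: prefix='1' (no match yet)
Bit 4: prefix='11' -> emit 'f', reset
Bit 5: prefix='0' -> emit 'k', reset
Bit 6: prefix='1' (no match yet)
Bit 7: prefix='11' -> emit 'f', reset
Bit 8: prefix='0' -> emit 'k', reset
Bit 9: prefix='1' (no match yet)
Bit 10: prefix='11' -> emit 'f', reset
Bit 11: prefix='1' (no match yet)
Bit 12: prefix='10' -> emit 'i', reset
Bit 13: prefix='1' (no match yet)
Bit 14: prefix='10' -> emit 'i', reset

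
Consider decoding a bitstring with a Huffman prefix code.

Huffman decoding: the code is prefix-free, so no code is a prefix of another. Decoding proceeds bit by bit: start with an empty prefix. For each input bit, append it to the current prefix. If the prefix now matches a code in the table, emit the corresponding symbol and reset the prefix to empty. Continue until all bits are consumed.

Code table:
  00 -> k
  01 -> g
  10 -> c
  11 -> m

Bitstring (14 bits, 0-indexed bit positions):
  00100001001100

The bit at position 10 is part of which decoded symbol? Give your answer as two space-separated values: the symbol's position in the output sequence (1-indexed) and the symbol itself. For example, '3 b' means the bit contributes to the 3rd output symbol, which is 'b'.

Answer: 6 m

Derivation:
Bit 0: prefix='0' (no match yet)
Bit 1: prefix='00' -> emit 'k', reset
Bit 2: prefix='1' (no match yet)
Bit 3: prefix='10' -> emit 'c', reset
Bit 4: prefix='0' (no match yet)
Bit 5: prefix='00' -> emit 'k', reset
Bit 6: prefix='0' (no match yet)
Bit 7: prefix='01' -> emit 'g', reset
Bit 8: prefix='0' (no match yet)
Bit 9: prefix='00' -> emit 'k', reset
Bit 10: prefix='1' (no match yet)
Bit 11: prefix='11' -> emit 'm', reset
Bit 12: prefix='0' (no match yet)
Bit 13: prefix='00' -> emit 'k', reset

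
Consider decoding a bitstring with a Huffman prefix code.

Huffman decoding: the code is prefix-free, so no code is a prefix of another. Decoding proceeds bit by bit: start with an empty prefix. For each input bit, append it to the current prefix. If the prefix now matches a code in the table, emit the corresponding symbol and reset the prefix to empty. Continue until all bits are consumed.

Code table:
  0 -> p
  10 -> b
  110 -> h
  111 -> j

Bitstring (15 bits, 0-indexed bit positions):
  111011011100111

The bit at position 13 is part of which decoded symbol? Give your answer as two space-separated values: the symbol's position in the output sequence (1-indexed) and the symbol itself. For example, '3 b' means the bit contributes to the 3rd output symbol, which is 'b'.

Bit 0: prefix='1' (no match yet)
Bit 1: prefix='11' (no match yet)
Bit 2: prefix='111' -> emit 'j', reset
Bit 3: prefix='0' -> emit 'p', reset
Bit 4: prefix='1' (no match yet)
Bit 5: prefix='11' (no match yet)
Bit 6: prefix='110' -> emit 'h', reset
Bit 7: prefix='1' (no match yet)
Bit 8: prefix='11' (no match yet)
Bit 9: prefix='111' -> emit 'j', reset
Bit 10: prefix='0' -> emit 'p', reset
Bit 11: prefix='0' -> emit 'p', reset
Bit 12: prefix='1' (no match yet)
Bit 13: prefix='11' (no match yet)
Bit 14: prefix='111' -> emit 'j', reset

Answer: 7 j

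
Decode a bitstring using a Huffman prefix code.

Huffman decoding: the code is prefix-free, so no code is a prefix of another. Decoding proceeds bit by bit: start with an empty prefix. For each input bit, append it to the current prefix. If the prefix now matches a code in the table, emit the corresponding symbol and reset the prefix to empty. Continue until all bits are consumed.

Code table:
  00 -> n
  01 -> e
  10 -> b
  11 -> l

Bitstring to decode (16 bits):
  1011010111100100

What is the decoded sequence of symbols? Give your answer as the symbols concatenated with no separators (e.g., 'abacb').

Bit 0: prefix='1' (no match yet)
Bit 1: prefix='10' -> emit 'b', reset
Bit 2: prefix='1' (no match yet)
Bit 3: prefix='11' -> emit 'l', reset
Bit 4: prefix='0' (no match yet)
Bit 5: prefix='01' -> emit 'e', reset
Bit 6: prefix='0' (no match yet)
Bit 7: prefix='01' -> emit 'e', reset
Bit 8: prefix='1' (no match yet)
Bit 9: prefix='11' -> emit 'l', reset
Bit 10: prefix='1' (no match yet)
Bit 11: prefix='10' -> emit 'b', reset
Bit 12: prefix='0' (no match yet)
Bit 13: prefix='01' -> emit 'e', reset
Bit 14: prefix='0' (no match yet)
Bit 15: prefix='00' -> emit 'n', reset

Answer: bleelben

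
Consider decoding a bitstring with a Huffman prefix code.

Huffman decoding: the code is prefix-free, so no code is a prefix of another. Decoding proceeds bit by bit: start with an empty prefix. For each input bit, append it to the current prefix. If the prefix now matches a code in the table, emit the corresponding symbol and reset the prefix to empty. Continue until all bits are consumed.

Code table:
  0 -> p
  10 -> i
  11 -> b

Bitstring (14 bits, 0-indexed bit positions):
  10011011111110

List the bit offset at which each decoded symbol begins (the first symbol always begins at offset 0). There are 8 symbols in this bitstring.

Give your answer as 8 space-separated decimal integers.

Answer: 0 2 3 5 6 8 10 12

Derivation:
Bit 0: prefix='1' (no match yet)
Bit 1: prefix='10' -> emit 'i', reset
Bit 2: prefix='0' -> emit 'p', reset
Bit 3: prefix='1' (no match yet)
Bit 4: prefix='11' -> emit 'b', reset
Bit 5: prefix='0' -> emit 'p', reset
Bit 6: prefix='1' (no match yet)
Bit 7: prefix='11' -> emit 'b', reset
Bit 8: prefix='1' (no match yet)
Bit 9: prefix='11' -> emit 'b', reset
Bit 10: prefix='1' (no match yet)
Bit 11: prefix='11' -> emit 'b', reset
Bit 12: prefix='1' (no match yet)
Bit 13: prefix='10' -> emit 'i', reset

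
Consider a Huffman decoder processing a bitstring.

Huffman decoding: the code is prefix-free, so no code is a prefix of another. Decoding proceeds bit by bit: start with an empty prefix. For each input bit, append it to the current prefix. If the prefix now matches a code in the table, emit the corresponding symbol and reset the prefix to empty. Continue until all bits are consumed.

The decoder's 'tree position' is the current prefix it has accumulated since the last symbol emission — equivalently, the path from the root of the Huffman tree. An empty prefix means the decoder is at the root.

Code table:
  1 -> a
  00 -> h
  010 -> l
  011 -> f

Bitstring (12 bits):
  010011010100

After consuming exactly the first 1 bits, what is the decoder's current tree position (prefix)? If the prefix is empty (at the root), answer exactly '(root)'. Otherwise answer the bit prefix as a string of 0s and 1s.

Bit 0: prefix='0' (no match yet)

Answer: 0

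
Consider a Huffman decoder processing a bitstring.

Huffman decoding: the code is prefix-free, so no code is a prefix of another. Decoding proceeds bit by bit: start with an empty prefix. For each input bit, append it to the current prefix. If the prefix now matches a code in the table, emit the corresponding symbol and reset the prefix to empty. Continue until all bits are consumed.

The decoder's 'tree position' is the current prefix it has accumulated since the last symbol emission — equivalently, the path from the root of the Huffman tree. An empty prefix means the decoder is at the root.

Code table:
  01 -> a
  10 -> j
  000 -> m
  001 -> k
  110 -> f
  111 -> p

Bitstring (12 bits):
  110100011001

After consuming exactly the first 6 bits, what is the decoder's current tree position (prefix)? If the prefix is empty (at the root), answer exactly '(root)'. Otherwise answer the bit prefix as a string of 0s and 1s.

Answer: 0

Derivation:
Bit 0: prefix='1' (no match yet)
Bit 1: prefix='11' (no match yet)
Bit 2: prefix='110' -> emit 'f', reset
Bit 3: prefix='1' (no match yet)
Bit 4: prefix='10' -> emit 'j', reset
Bit 5: prefix='0' (no match yet)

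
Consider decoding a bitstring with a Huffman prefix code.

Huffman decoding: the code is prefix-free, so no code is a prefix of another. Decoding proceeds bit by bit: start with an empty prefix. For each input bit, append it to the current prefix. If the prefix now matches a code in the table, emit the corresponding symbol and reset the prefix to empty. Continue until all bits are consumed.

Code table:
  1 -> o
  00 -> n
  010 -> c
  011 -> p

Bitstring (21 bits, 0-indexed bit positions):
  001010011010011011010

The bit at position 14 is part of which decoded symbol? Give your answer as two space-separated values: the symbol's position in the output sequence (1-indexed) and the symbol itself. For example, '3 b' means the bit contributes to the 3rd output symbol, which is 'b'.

Answer: 6 p

Derivation:
Bit 0: prefix='0' (no match yet)
Bit 1: prefix='00' -> emit 'n', reset
Bit 2: prefix='1' -> emit 'o', reset
Bit 3: prefix='0' (no match yet)
Bit 4: prefix='01' (no match yet)
Bit 5: prefix='010' -> emit 'c', reset
Bit 6: prefix='0' (no match yet)
Bit 7: prefix='01' (no match yet)
Bit 8: prefix='011' -> emit 'p', reset
Bit 9: prefix='0' (no match yet)
Bit 10: prefix='01' (no match yet)
Bit 11: prefix='010' -> emit 'c', reset
Bit 12: prefix='0' (no match yet)
Bit 13: prefix='01' (no match yet)
Bit 14: prefix='011' -> emit 'p', reset
Bit 15: prefix='0' (no match yet)
Bit 16: prefix='01' (no match yet)
Bit 17: prefix='011' -> emit 'p', reset
Bit 18: prefix='0' (no match yet)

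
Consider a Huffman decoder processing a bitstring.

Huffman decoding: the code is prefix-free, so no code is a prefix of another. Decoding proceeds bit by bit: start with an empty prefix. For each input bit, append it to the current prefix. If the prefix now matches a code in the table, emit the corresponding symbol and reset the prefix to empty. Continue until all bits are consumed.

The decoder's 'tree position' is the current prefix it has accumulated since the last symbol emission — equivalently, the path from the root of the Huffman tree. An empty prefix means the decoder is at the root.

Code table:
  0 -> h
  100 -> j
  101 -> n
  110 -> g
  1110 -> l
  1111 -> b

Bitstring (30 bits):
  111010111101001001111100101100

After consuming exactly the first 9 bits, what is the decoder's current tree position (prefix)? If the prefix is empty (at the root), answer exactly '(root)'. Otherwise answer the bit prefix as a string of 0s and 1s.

Bit 0: prefix='1' (no match yet)
Bit 1: prefix='11' (no match yet)
Bit 2: prefix='111' (no match yet)
Bit 3: prefix='1110' -> emit 'l', reset
Bit 4: prefix='1' (no match yet)
Bit 5: prefix='10' (no match yet)
Bit 6: prefix='101' -> emit 'n', reset
Bit 7: prefix='1' (no match yet)
Bit 8: prefix='11' (no match yet)

Answer: 11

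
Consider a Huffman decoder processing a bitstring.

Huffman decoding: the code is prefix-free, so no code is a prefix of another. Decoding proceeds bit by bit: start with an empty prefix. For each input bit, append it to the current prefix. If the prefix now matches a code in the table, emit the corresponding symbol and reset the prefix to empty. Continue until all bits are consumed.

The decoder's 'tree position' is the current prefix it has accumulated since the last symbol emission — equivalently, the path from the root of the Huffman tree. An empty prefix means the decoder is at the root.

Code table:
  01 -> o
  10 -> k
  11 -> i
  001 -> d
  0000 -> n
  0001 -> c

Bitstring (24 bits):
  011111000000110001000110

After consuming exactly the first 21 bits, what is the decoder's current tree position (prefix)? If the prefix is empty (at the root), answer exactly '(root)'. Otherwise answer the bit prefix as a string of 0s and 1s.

Answer: 000

Derivation:
Bit 0: prefix='0' (no match yet)
Bit 1: prefix='01' -> emit 'o', reset
Bit 2: prefix='1' (no match yet)
Bit 3: prefix='11' -> emit 'i', reset
Bit 4: prefix='1' (no match yet)
Bit 5: prefix='11' -> emit 'i', reset
Bit 6: prefix='0' (no match yet)
Bit 7: prefix='00' (no match yet)
Bit 8: prefix='000' (no match yet)
Bit 9: prefix='0000' -> emit 'n', reset
Bit 10: prefix='0' (no match yet)
Bit 11: prefix='00' (no match yet)
Bit 12: prefix='001' -> emit 'd', reset
Bit 13: prefix='1' (no match yet)
Bit 14: prefix='10' -> emit 'k', reset
Bit 15: prefix='0' (no match yet)
Bit 16: prefix='00' (no match yet)
Bit 17: prefix='001' -> emit 'd', reset
Bit 18: prefix='0' (no match yet)
Bit 19: prefix='00' (no match yet)
Bit 20: prefix='000' (no match yet)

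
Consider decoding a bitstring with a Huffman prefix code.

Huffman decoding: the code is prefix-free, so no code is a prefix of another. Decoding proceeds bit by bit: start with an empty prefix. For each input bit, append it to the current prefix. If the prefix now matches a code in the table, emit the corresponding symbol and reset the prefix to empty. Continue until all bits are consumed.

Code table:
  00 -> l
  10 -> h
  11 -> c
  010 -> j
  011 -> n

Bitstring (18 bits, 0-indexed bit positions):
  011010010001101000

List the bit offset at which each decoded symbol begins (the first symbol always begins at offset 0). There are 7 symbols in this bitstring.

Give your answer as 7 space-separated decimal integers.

Bit 0: prefix='0' (no match yet)
Bit 1: prefix='01' (no match yet)
Bit 2: prefix='011' -> emit 'n', reset
Bit 3: prefix='0' (no match yet)
Bit 4: prefix='01' (no match yet)
Bit 5: prefix='010' -> emit 'j', reset
Bit 6: prefix='0' (no match yet)
Bit 7: prefix='01' (no match yet)
Bit 8: prefix='010' -> emit 'j', reset
Bit 9: prefix='0' (no match yet)
Bit 10: prefix='00' -> emit 'l', reset
Bit 11: prefix='1' (no match yet)
Bit 12: prefix='11' -> emit 'c', reset
Bit 13: prefix='0' (no match yet)
Bit 14: prefix='01' (no match yet)
Bit 15: prefix='010' -> emit 'j', reset
Bit 16: prefix='0' (no match yet)
Bit 17: prefix='00' -> emit 'l', reset

Answer: 0 3 6 9 11 13 16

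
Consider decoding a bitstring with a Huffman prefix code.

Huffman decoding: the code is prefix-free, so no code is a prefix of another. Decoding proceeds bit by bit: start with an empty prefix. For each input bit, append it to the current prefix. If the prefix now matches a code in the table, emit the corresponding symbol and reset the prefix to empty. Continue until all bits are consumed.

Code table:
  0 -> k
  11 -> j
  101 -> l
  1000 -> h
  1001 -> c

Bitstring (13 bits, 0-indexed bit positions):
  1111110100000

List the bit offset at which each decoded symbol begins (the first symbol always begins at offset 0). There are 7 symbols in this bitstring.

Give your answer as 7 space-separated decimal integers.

Answer: 0 2 4 6 7 11 12

Derivation:
Bit 0: prefix='1' (no match yet)
Bit 1: prefix='11' -> emit 'j', reset
Bit 2: prefix='1' (no match yet)
Bit 3: prefix='11' -> emit 'j', reset
Bit 4: prefix='1' (no match yet)
Bit 5: prefix='11' -> emit 'j', reset
Bit 6: prefix='0' -> emit 'k', reset
Bit 7: prefix='1' (no match yet)
Bit 8: prefix='10' (no match yet)
Bit 9: prefix='100' (no match yet)
Bit 10: prefix='1000' -> emit 'h', reset
Bit 11: prefix='0' -> emit 'k', reset
Bit 12: prefix='0' -> emit 'k', reset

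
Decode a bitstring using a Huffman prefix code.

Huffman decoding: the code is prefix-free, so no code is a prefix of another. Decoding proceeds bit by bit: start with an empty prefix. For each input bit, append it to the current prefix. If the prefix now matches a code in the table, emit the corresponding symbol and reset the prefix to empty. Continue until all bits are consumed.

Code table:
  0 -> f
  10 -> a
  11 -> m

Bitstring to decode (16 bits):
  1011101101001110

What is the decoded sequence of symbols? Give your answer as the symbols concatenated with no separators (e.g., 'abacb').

Bit 0: prefix='1' (no match yet)
Bit 1: prefix='10' -> emit 'a', reset
Bit 2: prefix='1' (no match yet)
Bit 3: prefix='11' -> emit 'm', reset
Bit 4: prefix='1' (no match yet)
Bit 5: prefix='10' -> emit 'a', reset
Bit 6: prefix='1' (no match yet)
Bit 7: prefix='11' -> emit 'm', reset
Bit 8: prefix='0' -> emit 'f', reset
Bit 9: prefix='1' (no match yet)
Bit 10: prefix='10' -> emit 'a', reset
Bit 11: prefix='0' -> emit 'f', reset
Bit 12: prefix='1' (no match yet)
Bit 13: prefix='11' -> emit 'm', reset
Bit 14: prefix='1' (no match yet)
Bit 15: prefix='10' -> emit 'a', reset

Answer: amamfafma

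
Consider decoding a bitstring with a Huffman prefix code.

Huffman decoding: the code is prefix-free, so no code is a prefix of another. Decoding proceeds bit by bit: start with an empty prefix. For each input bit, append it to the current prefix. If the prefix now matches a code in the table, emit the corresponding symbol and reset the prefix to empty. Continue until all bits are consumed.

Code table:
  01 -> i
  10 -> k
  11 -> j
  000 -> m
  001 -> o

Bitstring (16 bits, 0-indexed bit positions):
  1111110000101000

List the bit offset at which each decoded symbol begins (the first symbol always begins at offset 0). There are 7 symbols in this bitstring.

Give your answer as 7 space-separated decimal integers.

Bit 0: prefix='1' (no match yet)
Bit 1: prefix='11' -> emit 'j', reset
Bit 2: prefix='1' (no match yet)
Bit 3: prefix='11' -> emit 'j', reset
Bit 4: prefix='1' (no match yet)
Bit 5: prefix='11' -> emit 'j', reset
Bit 6: prefix='0' (no match yet)
Bit 7: prefix='00' (no match yet)
Bit 8: prefix='000' -> emit 'm', reset
Bit 9: prefix='0' (no match yet)
Bit 10: prefix='01' -> emit 'i', reset
Bit 11: prefix='0' (no match yet)
Bit 12: prefix='01' -> emit 'i', reset
Bit 13: prefix='0' (no match yet)
Bit 14: prefix='00' (no match yet)
Bit 15: prefix='000' -> emit 'm', reset

Answer: 0 2 4 6 9 11 13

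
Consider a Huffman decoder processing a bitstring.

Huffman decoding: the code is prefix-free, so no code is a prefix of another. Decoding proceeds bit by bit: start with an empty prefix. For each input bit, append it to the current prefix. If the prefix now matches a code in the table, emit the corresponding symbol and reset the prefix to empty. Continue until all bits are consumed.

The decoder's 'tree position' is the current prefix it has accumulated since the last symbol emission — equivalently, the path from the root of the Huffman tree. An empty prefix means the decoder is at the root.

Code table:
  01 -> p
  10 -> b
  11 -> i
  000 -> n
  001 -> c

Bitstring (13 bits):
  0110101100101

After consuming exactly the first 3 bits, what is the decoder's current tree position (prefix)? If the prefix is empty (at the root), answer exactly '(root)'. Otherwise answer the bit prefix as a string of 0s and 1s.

Bit 0: prefix='0' (no match yet)
Bit 1: prefix='01' -> emit 'p', reset
Bit 2: prefix='1' (no match yet)

Answer: 1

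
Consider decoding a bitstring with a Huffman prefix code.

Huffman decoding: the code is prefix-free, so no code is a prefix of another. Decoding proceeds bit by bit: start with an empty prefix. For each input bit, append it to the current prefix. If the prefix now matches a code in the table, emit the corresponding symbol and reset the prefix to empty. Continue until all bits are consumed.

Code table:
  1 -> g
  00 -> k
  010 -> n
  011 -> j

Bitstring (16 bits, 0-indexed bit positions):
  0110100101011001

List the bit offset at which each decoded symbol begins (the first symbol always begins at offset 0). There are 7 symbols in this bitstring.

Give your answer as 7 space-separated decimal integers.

Answer: 0 3 6 9 10 13 15

Derivation:
Bit 0: prefix='0' (no match yet)
Bit 1: prefix='01' (no match yet)
Bit 2: prefix='011' -> emit 'j', reset
Bit 3: prefix='0' (no match yet)
Bit 4: prefix='01' (no match yet)
Bit 5: prefix='010' -> emit 'n', reset
Bit 6: prefix='0' (no match yet)
Bit 7: prefix='01' (no match yet)
Bit 8: prefix='010' -> emit 'n', reset
Bit 9: prefix='1' -> emit 'g', reset
Bit 10: prefix='0' (no match yet)
Bit 11: prefix='01' (no match yet)
Bit 12: prefix='011' -> emit 'j', reset
Bit 13: prefix='0' (no match yet)
Bit 14: prefix='00' -> emit 'k', reset
Bit 15: prefix='1' -> emit 'g', reset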